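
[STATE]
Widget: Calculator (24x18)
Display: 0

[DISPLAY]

                       0
┌───┬───┬───┬───┐       
│ 7 │ 8 │ 9 │ ÷ │       
├───┼───┼───┼───┤       
│ 4 │ 5 │ 6 │ × │       
├───┼───┼───┼───┤       
│ 1 │ 2 │ 3 │ - │       
├───┼───┼───┼───┤       
│ 0 │ . │ = │ + │       
├───┼───┼───┼───┤       
│ C │ MC│ MR│ M+│       
└───┴───┴───┴───┘       
                        
                        
                        
                        
                        
                        


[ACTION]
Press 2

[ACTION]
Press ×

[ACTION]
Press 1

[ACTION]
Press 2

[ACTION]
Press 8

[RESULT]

                     128
┌───┬───┬───┬───┐       
│ 7 │ 8 │ 9 │ ÷ │       
├───┼───┼───┼───┤       
│ 4 │ 5 │ 6 │ × │       
├───┼───┼───┼───┤       
│ 1 │ 2 │ 3 │ - │       
├───┼───┼───┼───┤       
│ 0 │ . │ = │ + │       
├───┼───┼───┼───┤       
│ C │ MC│ MR│ M+│       
└───┴───┴───┴───┘       
                        
                        
                        
                        
                        
                        


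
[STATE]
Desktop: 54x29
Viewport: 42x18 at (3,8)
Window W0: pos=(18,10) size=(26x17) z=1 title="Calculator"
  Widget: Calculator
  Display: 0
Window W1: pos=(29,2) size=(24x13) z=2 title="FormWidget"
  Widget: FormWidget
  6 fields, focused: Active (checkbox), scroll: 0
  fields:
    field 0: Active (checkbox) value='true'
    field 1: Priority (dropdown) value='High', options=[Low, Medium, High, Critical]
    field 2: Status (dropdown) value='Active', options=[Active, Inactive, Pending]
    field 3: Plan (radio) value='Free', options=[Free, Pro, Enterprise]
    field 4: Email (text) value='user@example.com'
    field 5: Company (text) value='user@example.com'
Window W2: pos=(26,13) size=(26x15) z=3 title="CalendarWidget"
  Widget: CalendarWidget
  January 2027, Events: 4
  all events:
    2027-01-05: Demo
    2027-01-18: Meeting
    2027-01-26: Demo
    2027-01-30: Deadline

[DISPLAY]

                          ┃  Plan:       (
                          ┃  Email:      [
               ┏━━━━━━━━━━┃  Company:    [
               ┃ Calculato┃               
               ┠──────────┃               
               ┃       ┏━━━━━━━━━━━━━━━━━━
               ┃┌───┬──┃ CalendarWidget   
               ┃│ 7 │ 8┠──────────────────
               ┃├───┼──┃      January 2027
               ┃│ 4 │ 5┃Mo Tu We Th Fr Sa 
               ┃├───┼──┃             1  2 
               ┃│ 1 │ 2┃ 4  5*  6  7  8  9
               ┃├───┼──┃11 12 13 14 15 16 
               ┃│ 0 │ .┃18* 19 20 21 22 23
               ┃├───┼──┃25 26* 27 28 29 30
               ┃│ C │ M┃                  
               ┃└───┴──┃                  
               ┃       ┃                  


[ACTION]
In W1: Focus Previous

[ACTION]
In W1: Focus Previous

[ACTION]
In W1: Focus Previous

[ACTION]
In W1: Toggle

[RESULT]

                          ┃> Plan:       (
                          ┃  Email:      [
               ┏━━━━━━━━━━┃  Company:    [
               ┃ Calculato┃               
               ┠──────────┃               
               ┃       ┏━━━━━━━━━━━━━━━━━━
               ┃┌───┬──┃ CalendarWidget   
               ┃│ 7 │ 8┠──────────────────
               ┃├───┼──┃      January 2027
               ┃│ 4 │ 5┃Mo Tu We Th Fr Sa 
               ┃├───┼──┃             1  2 
               ┃│ 1 │ 2┃ 4  5*  6  7  8  9
               ┃├───┼──┃11 12 13 14 15 16 
               ┃│ 0 │ .┃18* 19 20 21 22 23
               ┃├───┼──┃25 26* 27 28 29 30
               ┃│ C │ M┃                  
               ┃└───┴──┃                  
               ┃       ┃                  


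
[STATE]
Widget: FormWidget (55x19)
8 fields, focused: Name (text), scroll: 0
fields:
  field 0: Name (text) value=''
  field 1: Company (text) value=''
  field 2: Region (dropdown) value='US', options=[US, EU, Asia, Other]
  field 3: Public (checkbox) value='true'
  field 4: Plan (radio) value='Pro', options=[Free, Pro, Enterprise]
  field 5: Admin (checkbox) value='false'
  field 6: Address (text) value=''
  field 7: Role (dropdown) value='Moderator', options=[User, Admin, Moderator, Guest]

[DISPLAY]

> Name:       [                                       ]
  Company:    [                                       ]
  Region:     [US                                    ▼]
  Public:     [x]                                      
  Plan:       ( ) Free  (●) Pro  ( ) Enterprise        
  Admin:      [ ]                                      
  Address:    [                                       ]
  Role:       [Moderator                             ▼]
                                                       
                                                       
                                                       
                                                       
                                                       
                                                       
                                                       
                                                       
                                                       
                                                       
                                                       


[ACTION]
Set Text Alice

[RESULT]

> Name:       [Alice                                  ]
  Company:    [                                       ]
  Region:     [US                                    ▼]
  Public:     [x]                                      
  Plan:       ( ) Free  (●) Pro  ( ) Enterprise        
  Admin:      [ ]                                      
  Address:    [                                       ]
  Role:       [Moderator                             ▼]
                                                       
                                                       
                                                       
                                                       
                                                       
                                                       
                                                       
                                                       
                                                       
                                                       
                                                       


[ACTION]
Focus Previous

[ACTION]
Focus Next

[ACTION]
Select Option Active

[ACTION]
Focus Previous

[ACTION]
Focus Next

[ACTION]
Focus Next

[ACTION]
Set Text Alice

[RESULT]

  Name:       [Alice                                  ]
> Company:    [Alice                                  ]
  Region:     [US                                    ▼]
  Public:     [x]                                      
  Plan:       ( ) Free  (●) Pro  ( ) Enterprise        
  Admin:      [ ]                                      
  Address:    [                                       ]
  Role:       [Moderator                             ▼]
                                                       
                                                       
                                                       
                                                       
                                                       
                                                       
                                                       
                                                       
                                                       
                                                       
                                                       


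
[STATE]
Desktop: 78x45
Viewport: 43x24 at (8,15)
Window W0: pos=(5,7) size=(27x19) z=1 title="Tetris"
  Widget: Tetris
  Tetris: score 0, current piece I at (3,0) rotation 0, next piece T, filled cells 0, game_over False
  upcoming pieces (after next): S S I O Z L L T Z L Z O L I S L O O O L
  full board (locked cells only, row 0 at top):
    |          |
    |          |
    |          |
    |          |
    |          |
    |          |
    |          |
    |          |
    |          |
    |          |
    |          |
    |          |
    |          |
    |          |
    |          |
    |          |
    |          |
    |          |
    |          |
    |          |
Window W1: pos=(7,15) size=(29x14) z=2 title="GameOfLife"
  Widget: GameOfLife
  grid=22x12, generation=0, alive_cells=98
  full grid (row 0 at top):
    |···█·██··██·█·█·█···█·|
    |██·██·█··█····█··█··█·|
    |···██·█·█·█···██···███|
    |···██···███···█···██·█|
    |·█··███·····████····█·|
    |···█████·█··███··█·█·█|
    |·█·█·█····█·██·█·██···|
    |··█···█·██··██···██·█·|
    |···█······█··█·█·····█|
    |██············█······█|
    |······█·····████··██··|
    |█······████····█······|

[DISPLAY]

━━━━━━━━━━━━━━━━━━━━━━━━━━━┓               
 GameOfLife                ┃               
───────────────────────────┨               
Gen: 0                     ┃               
██·██·█··█····█··█··█·     ┃               
···██·█·█·█···██···███     ┃               
···██···███···█···██·█     ┃               
·█··███·····████····█·     ┃               
···█████·█··███··█·█·█     ┃               
·█·█·█····█·██·█·██···     ┃               
··█···█·██··██···██·█·     ┃               
···█······█··█·█·····█     ┃               
██············█······█     ┃               
━━━━━━━━━━━━━━━━━━━━━━━━━━━┛               
                                           
                                           
                                           
                                           
                                           
                                           
                                           
                                           
                                           
                                           


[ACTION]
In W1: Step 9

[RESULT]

━━━━━━━━━━━━━━━━━━━━━━━━━━━┓               
 GameOfLife                ┃               
───────────────────────────┨               
Gen: 9                     ┃               
·····█··█···█····█·█··     ┃               
·····██·····██·██··██·     ┃               
······██····██··██····     ┃               
··██··█·█···█·········     ┃               
··██··················     ┃               
··················██··     ┃               
·················████·     ┃               
··██············█····█     ┃               
·█··█·····██·····██·█·     ┃               
━━━━━━━━━━━━━━━━━━━━━━━━━━━┛               
                                           
                                           
                                           
                                           
                                           
                                           
                                           
                                           
                                           
                                           


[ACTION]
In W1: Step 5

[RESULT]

━━━━━━━━━━━━━━━━━━━━━━━━━━━┓               
 GameOfLife                ┃               
───────────────────────────┨               
Gen: 14                    ┃               
········█··█··········     ┃               
·········███··········     ┃               
·········█············     ┃               
··██·······█···███····     ┃               
··██············██····     ┃               
··············█···█·█·     ┃               
·····················█     ┃               
··██··········██······     ┃               
·█··█·····██···█·█····     ┃               
━━━━━━━━━━━━━━━━━━━━━━━━━━━┛               
                                           
                                           
                                           
                                           
                                           
                                           
                                           
                                           
                                           
                                           


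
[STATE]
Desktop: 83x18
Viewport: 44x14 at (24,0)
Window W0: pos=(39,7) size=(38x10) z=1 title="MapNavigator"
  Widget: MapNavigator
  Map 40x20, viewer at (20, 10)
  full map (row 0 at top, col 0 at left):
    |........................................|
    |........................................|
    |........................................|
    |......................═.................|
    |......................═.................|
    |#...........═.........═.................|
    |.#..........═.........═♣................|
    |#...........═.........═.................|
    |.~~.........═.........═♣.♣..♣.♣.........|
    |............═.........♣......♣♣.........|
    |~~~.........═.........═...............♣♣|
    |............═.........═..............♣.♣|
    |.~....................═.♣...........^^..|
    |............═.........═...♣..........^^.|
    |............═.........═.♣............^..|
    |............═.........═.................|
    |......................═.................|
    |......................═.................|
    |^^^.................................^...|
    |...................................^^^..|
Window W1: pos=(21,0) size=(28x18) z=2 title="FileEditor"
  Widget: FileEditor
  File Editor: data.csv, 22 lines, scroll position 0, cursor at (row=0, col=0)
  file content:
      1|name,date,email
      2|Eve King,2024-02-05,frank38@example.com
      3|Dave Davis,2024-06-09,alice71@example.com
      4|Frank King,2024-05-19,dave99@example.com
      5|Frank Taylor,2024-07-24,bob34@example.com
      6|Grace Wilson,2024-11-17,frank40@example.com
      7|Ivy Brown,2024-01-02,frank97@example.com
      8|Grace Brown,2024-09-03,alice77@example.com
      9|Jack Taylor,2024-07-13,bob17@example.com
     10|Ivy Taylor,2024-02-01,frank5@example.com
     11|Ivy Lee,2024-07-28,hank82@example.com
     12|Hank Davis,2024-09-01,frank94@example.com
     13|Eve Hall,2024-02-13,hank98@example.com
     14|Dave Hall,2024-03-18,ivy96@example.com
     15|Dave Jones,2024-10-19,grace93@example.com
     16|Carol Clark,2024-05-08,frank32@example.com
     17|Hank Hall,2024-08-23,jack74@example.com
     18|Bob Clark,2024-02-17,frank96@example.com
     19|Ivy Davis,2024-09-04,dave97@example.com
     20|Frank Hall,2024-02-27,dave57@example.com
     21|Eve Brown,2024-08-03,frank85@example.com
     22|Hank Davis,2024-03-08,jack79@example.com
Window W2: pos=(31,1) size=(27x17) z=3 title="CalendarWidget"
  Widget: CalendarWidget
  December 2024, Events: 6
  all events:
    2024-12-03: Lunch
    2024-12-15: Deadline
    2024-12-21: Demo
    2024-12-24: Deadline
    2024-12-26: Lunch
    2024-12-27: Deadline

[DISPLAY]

━━━━━━━━━━━━━━━━━━━━━━━━┓                   
ileEdit┏━━━━━━━━━━━━━━━━━━━━━━━━━┓          
───────┃ CalendarWidget          ┃          
me,date┠─────────────────────────┨          
e King,┃      December 2024      ┃          
ve Davi┃Mo Tu We Th Fr Sa Su     ┃          
ank Kin┃                   1     ┃          
ank Tay┃ 2  3*  4  5  6  7  8    ┃━━━━━━━━━━
ace Wil┃ 9 10 11 12 13 14 15*    ┃          
y Brown┃16 17 18 19 20 21* 22    ┃──────────
ace Bro┃23 24* 25 26* 27* 28 29  ┃..═.......
ck Tayl┃30 31                    ┃..═♣.♣..♣.
y Taylo┃                         ┃..♣......♣
y Lee,2┃                         ┃@.═.......


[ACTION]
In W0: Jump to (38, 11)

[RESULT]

━━━━━━━━━━━━━━━━━━━━━━━━┓                   
ileEdit┏━━━━━━━━━━━━━━━━━━━━━━━━━┓          
───────┃ CalendarWidget          ┃          
me,date┠─────────────────────────┨          
e King,┃      December 2024      ┃          
ve Davi┃Mo Tu We Th Fr Sa Su     ┃          
ank Kin┃                   1     ┃          
ank Tay┃ 2  3*  4  5  6  7  8    ┃━━━━━━━━━━
ace Wil┃ 9 10 11 12 13 14 15*    ┃          
y Brown┃16 17 18 19 20 21* 22    ┃──────────
ace Bro┃23 24* 25 26* 27* 28 29  ┃..        
ck Tayl┃30 31                    ┃..        
y Taylo┃                         ┃♣♣        
y Lee,2┃                         ┃@♣        


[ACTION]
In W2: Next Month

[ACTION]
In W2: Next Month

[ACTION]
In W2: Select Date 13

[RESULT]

━━━━━━━━━━━━━━━━━━━━━━━━┓                   
ileEdit┏━━━━━━━━━━━━━━━━━━━━━━━━━┓          
───────┃ CalendarWidget          ┃          
me,date┠─────────────────────────┨          
e King,┃      February 2025      ┃          
ve Davi┃Mo Tu We Th Fr Sa Su     ┃          
ank Kin┃                1  2     ┃          
ank Tay┃ 3  4  5  6  7  8  9     ┃━━━━━━━━━━
ace Wil┃10 11 12 [13] 14 15 16   ┃          
y Brown┃17 18 19 20 21 22 23     ┃──────────
ace Bro┃24 25 26 27 28           ┃..        
ck Tayl┃                         ┃..        
y Taylo┃                         ┃♣♣        
y Lee,2┃                         ┃@♣        


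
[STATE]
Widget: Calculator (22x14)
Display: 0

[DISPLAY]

                     0
┌───┬───┬───┬───┐     
│ 7 │ 8 │ 9 │ ÷ │     
├───┼───┼───┼───┤     
│ 4 │ 5 │ 6 │ × │     
├───┼───┼───┼───┤     
│ 1 │ 2 │ 3 │ - │     
├───┼───┼───┼───┤     
│ 0 │ . │ = │ + │     
├───┼───┼───┼───┤     
│ C │ MC│ MR│ M+│     
└───┴───┴───┴───┘     
                      
                      


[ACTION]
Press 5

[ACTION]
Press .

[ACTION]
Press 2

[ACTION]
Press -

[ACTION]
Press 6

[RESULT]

                     6
┌───┬───┬───┬───┐     
│ 7 │ 8 │ 9 │ ÷ │     
├───┼───┼───┼───┤     
│ 4 │ 5 │ 6 │ × │     
├───┼───┼───┼───┤     
│ 1 │ 2 │ 3 │ - │     
├───┼───┼───┼───┤     
│ 0 │ . │ = │ + │     
├───┼───┼───┼───┤     
│ C │ MC│ MR│ M+│     
└───┴───┴───┴───┘     
                      
                      


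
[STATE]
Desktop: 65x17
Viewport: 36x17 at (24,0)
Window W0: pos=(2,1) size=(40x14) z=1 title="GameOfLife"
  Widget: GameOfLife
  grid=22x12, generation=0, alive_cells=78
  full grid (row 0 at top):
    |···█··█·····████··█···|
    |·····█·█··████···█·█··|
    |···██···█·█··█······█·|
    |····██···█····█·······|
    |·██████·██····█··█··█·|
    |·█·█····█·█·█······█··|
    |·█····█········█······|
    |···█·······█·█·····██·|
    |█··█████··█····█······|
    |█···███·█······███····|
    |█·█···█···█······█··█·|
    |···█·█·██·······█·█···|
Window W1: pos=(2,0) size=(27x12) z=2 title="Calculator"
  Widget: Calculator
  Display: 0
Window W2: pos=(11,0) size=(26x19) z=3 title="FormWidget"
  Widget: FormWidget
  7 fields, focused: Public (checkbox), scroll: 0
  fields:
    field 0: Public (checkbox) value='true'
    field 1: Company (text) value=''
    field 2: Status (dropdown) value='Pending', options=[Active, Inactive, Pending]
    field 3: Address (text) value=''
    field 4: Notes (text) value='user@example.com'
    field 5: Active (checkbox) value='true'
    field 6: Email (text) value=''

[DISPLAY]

━━━━━━━━━━━━┓                       
            ┃━━━━┓                  
────────────┨    ┃                  
  [x]       ┃────┨                  
  [        ]┃    ┃                  
  [Pending▼]┃    ┃                  
  [        ]┃    ┃                  
  [user@exa]┃    ┃                  
  [x]       ┃    ┃                  
  [        ]┃    ┃                  
            ┃    ┃                  
            ┃    ┃                  
            ┃    ┃                  
            ┃    ┃                  
            ┃━━━━┛                  
            ┃                       
            ┃                       


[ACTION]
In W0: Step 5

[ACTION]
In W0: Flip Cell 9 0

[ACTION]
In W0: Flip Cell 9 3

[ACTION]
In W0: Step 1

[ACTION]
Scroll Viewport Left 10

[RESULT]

━━━━━━━━━━━━━━━━━━━━━━┓             
ormWidget             ┃━━━━┓        
──────────────────────┨    ┃        
Public:     [x]       ┃────┨        
Company:    [        ]┃    ┃        
Status:     [Pending▼]┃    ┃        
Address:    [        ]┃    ┃        
Notes:      [user@exa]┃    ┃        
Active:     [x]       ┃    ┃        
Email:      [        ]┃    ┃        
                      ┃    ┃        
                      ┃    ┃        
                      ┃    ┃        
                      ┃    ┃        
                      ┃━━━━┛        
                      ┃             
                      ┃             


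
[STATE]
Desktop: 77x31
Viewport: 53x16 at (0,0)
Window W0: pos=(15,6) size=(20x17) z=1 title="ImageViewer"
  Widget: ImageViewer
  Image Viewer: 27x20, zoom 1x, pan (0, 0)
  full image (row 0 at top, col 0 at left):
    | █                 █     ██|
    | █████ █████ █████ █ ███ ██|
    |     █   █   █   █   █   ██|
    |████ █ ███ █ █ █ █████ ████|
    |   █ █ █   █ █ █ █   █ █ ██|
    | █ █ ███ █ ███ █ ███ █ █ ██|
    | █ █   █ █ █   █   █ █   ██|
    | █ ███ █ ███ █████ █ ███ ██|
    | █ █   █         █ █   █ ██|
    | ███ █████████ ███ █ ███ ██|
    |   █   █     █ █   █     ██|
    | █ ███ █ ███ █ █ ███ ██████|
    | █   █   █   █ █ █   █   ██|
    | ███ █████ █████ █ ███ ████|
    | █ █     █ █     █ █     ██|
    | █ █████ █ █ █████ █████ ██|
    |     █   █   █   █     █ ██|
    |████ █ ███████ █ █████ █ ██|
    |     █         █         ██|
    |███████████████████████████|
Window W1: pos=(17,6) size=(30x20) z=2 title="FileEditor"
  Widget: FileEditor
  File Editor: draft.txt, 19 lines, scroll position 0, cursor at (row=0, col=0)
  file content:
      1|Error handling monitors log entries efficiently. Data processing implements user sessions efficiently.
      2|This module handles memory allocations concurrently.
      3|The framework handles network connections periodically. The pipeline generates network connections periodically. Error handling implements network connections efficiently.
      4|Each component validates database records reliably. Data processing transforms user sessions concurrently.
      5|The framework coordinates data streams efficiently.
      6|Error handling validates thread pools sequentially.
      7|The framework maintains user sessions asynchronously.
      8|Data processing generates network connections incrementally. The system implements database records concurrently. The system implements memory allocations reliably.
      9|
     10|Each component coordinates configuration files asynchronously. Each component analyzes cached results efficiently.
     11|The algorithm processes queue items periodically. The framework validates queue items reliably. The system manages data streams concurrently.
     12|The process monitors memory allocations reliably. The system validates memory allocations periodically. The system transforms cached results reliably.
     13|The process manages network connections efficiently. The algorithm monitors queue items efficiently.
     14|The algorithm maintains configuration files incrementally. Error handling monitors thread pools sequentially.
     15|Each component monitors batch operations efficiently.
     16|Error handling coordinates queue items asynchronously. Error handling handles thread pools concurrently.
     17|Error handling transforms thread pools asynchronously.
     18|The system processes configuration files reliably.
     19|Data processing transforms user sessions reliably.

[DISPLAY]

                                                     
                                                     
                                                     
                                                     
                                                     
                                                     
               ┏━┏━━━━━━━━━━━━━━━━━━━━━━━━━━━━┓      
               ┃ ┃ FileEditor                 ┃      
               ┠─┠────────────────────────────┨      
               ┃ ┃█rror handling monitors log▲┃      
               ┃ ┃This module handles memory █┃      
               ┃ ┃The framework handles netwo░┃      
               ┃█┃Each component validates da░┃      
               ┃ ┃The framework coordinates d░┃      
               ┃ ┃Error handling validates th░┃      
               ┃ ┃The framework maintains use░┃      


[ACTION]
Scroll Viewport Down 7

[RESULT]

               ┃ ┃ FileEditor                 ┃      
               ┠─┠────────────────────────────┨      
               ┃ ┃█rror handling monitors log▲┃      
               ┃ ┃This module handles memory █┃      
               ┃ ┃The framework handles netwo░┃      
               ┃█┃Each component validates da░┃      
               ┃ ┃The framework coordinates d░┃      
               ┃ ┃Error handling validates th░┃      
               ┃ ┃The framework maintains use░┃      
               ┃ ┃Data processing generates n░┃      
               ┃ ┃                           ░┃      
               ┃ ┃Each component coordinates ░┃      
               ┃ ┃The algorithm processes que░┃      
               ┃ ┃The process monitors memory░┃      
               ┃ ┃The process manages network░┃      
               ┗━┃The algorithm maintains con░┃      


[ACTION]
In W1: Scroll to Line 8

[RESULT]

               ┃ ┃ FileEditor                 ┃      
               ┠─┠────────────────────────────┨      
               ┃ ┃Each component validates da▲┃      
               ┃ ┃The framework coordinates d░┃      
               ┃ ┃Error handling validates th░┃      
               ┃█┃The framework maintains use░┃      
               ┃ ┃Data processing generates n░┃      
               ┃ ┃                           ░┃      
               ┃ ┃Each component coordinates ░┃      
               ┃ ┃The algorithm processes que░┃      
               ┃ ┃The process monitors memory░┃      
               ┃ ┃The process manages network░┃      
               ┃ ┃The algorithm maintains con░┃      
               ┃ ┃Each component monitors bat░┃      
               ┃ ┃Error handling coordinates ░┃      
               ┗━┃Error handling transforms t░┃      


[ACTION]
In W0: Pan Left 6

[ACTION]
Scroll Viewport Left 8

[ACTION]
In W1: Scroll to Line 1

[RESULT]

               ┃ ┃ FileEditor                 ┃      
               ┠─┠────────────────────────────┨      
               ┃ ┃█rror handling monitors log▲┃      
               ┃ ┃This module handles memory █┃      
               ┃ ┃The framework handles netwo░┃      
               ┃█┃Each component validates da░┃      
               ┃ ┃The framework coordinates d░┃      
               ┃ ┃Error handling validates th░┃      
               ┃ ┃The framework maintains use░┃      
               ┃ ┃Data processing generates n░┃      
               ┃ ┃                           ░┃      
               ┃ ┃Each component coordinates ░┃      
               ┃ ┃The algorithm processes que░┃      
               ┃ ┃The process monitors memory░┃      
               ┃ ┃The process manages network░┃      
               ┗━┃The algorithm maintains con░┃      


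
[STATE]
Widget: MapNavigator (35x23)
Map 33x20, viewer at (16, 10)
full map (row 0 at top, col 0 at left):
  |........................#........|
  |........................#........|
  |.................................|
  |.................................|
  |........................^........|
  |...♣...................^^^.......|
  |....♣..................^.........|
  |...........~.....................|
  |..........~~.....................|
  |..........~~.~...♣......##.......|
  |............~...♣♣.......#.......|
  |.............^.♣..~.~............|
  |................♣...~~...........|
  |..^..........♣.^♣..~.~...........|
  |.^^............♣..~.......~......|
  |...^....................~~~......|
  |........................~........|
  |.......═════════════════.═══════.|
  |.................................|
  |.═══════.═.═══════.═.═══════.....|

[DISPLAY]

                                   
 ........................#........ 
 ........................#........ 
 ................................. 
 ................................. 
 ........................^........ 
 ...♣...................^^^....... 
 ....♣..................^......... 
 ...........~..................... 
 ..........~~..................... 
 ..........~~.~...♣......##....... 
 ............~...@♣.......#....... 
 .............^.♣..~.~............ 
 ................♣...~~........... 
 ..^..........♣.^♣..~.~........... 
 .^^............♣..~.......~...... 
 ...^....................~~~...... 
 ........................~........ 
 .......═════════════════.═══════. 
 ................................. 
 .═══════.═.═══════.═.═══════..... 
                                   
                                   


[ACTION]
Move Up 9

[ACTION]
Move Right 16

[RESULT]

                                   
                                   
                                   
                                   
                                   
                                   
                                   
                                   
                                   
                                   
.........#........                 
.........#.......@                 
..................                 
..................                 
.........^........                 
........^^^.......                 
........^.........                 
..................                 
..................                 
..♣......##.......                 
.♣♣.......#.......                 
♣..~.~............                 
.♣...~~...........                 


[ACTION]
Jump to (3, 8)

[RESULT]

                                   
                                   
                                   
              .....................
              .....................
              .....................
              .....................
              .....................
              ...♣.................
              ....♣................
              ...........~.........
              ...@......~~.........
              ..........~~.~...♣...
              ............~...♣♣...
              .............^.♣..~.~
              ................♣...~
              ..^..........♣.^♣..~.
              .^^............♣..~..
              ...^.................
              .....................
              .......══════════════
              .....................
              .═══════.═.═══════.═.


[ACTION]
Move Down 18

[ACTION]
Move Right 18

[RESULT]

......~~.....................      
......~~.~...♣......##.......      
........~...♣♣.......#.......      
.........^.♣..~.~............      
............♣...~~...........      
.........♣.^♣..~.~...........      
...........♣..~.......~......      
....................~~~......      
....................~........      
...═════════════════.═══════.      
.............................      
════.═.═══════.═.@══════.....      
                                   
                                   
                                   
                                   
                                   
                                   
                                   
                                   
                                   
                                   
                                   


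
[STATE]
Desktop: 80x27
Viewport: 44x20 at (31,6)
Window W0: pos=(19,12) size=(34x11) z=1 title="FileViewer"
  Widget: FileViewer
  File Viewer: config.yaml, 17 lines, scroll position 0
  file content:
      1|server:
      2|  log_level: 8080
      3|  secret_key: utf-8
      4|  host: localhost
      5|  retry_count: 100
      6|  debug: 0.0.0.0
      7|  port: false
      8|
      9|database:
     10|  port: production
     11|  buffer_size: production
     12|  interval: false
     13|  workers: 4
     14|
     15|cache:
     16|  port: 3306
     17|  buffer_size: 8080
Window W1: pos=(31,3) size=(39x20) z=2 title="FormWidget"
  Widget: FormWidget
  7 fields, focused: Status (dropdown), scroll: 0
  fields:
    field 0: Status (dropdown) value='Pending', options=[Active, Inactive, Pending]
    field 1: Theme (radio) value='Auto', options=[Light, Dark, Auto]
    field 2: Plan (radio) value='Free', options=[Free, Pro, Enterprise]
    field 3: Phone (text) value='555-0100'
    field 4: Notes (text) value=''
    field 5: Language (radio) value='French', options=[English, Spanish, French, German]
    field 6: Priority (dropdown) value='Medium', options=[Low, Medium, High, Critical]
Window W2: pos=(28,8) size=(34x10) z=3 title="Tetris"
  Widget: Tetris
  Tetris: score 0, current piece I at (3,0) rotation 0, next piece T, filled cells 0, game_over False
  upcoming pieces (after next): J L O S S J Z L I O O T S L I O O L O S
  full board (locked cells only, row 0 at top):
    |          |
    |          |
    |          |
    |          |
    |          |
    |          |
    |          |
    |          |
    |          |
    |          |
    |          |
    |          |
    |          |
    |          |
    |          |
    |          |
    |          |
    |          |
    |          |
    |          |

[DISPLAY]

┃> Status:     [Pending             ▼]┃     
┃  Theme:      ( ) Light  ( ) Dark  (●┃     
━━━━━━━━━━━━━━━━━━━━━━━━━━━━━━┓o  ( ) ┃     
etris                         ┃      ]┃     
──────────────────────────────┨      ]┃     
        │Next:                ┃ Spanis┃     
        │ ▒                   ┃     ▼]┃     
        │▒▒▒                  ┃       ┃     
        │                     ┃       ┃     
        │                     ┃       ┃     
        │                     ┃       ┃     
━━━━━━━━━━━━━━━━━━━━━━━━━━━━━━┛       ┃     
┃                                     ┃     
┃                                     ┃     
┃                                     ┃     
┃                                     ┃     
┗━━━━━━━━━━━━━━━━━━━━━━━━━━━━━━━━━━━━━┛     
                                            
                                            
                                            


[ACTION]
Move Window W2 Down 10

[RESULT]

┃> Status:     [Pending             ▼]┃     
┃  Theme:      ( ) Light  ( ) Dark  (●┃     
┃  Plan:       (●) Free  ( ) Pro  ( ) ┃     
┃  Phone:      [555-0100             ]┃     
┃  Notes:      [                     ]┃     
┃  Language:   ( ) English  ( ) Spanis┃     
┃  Priority:   [Medium              ▼]┃     
┃                                     ┃     
┃                                     ┃     
┃                                     ┃     
┃                                     ┃     
━━━━━━━━━━━━━━━━━━━━━━━━━━━━━━┓       ┃     
etris                         ┃       ┃     
──────────────────────────────┨       ┃     
        │Next:                ┃       ┃     
        │ ▒                   ┃       ┃     
        │▒▒▒                  ┃━━━━━━━┛     
        │                     ┃             
        │                     ┃             
        │                     ┃             


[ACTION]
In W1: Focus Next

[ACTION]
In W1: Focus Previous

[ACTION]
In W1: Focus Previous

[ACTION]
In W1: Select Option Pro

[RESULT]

┃  Status:     [Pending             ▼]┃     
┃  Theme:      ( ) Light  ( ) Dark  (●┃     
┃  Plan:       (●) Free  ( ) Pro  ( ) ┃     
┃  Phone:      [555-0100             ]┃     
┃  Notes:      [                     ]┃     
┃  Language:   ( ) English  ( ) Spanis┃     
┃> Priority:   [Medium              ▼]┃     
┃                                     ┃     
┃                                     ┃     
┃                                     ┃     
┃                                     ┃     
━━━━━━━━━━━━━━━━━━━━━━━━━━━━━━┓       ┃     
etris                         ┃       ┃     
──────────────────────────────┨       ┃     
        │Next:                ┃       ┃     
        │ ▒                   ┃       ┃     
        │▒▒▒                  ┃━━━━━━━┛     
        │                     ┃             
        │                     ┃             
        │                     ┃             
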